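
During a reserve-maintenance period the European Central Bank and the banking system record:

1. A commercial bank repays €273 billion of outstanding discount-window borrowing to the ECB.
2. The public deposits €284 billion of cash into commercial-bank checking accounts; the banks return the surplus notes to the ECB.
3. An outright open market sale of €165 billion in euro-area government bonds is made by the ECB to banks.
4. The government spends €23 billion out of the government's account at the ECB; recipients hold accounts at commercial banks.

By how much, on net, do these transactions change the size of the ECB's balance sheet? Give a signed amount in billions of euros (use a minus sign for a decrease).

-€438 billion

Discount-window repayment €273 billion: an ECB asset is shed → −€273B.
Currency deposit €284 billion: only the composition of liabilities changes → 0.
OMO sale (to banks) €165 billion: an ECB asset is shed → −€165B.
Government spending €23 billion: only the composition of liabilities changes → 0.
Net: −273 + 0 − 165 + 0 = -€438 billion.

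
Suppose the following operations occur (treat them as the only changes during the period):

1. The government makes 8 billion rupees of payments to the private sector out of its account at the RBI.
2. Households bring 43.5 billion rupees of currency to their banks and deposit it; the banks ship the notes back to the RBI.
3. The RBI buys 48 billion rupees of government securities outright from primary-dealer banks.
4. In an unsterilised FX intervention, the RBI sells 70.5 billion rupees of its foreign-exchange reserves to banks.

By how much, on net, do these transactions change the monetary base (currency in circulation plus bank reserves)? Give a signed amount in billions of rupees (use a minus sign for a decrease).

-14.5 billion

RBI balance sheet:
  Assets:      Securities +48B, Foreign assets −70.5B
  Liabilities: Bank reserves +29B, Currency in circulation −43.5B, Government deposits −8B
Commercial banking system:
  Assets:      Reserves at CB +29B, Securities −48B, Foreign assets +70.5B
  Liabilities: Checkable deposits +51.5B
Monetary base = currency + reserves: −43.5B + (+29B) = -14.5 billion.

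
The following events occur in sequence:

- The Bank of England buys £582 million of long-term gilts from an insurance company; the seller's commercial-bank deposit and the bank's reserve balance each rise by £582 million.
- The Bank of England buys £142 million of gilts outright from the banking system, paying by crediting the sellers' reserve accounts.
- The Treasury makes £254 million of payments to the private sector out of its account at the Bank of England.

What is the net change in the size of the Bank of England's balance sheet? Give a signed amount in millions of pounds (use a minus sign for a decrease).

Asset purchase (from non-banks) £582 million: a Bank of England asset is acquired → +£582M.
OMO purchase (from banks) £142 million: a Bank of England asset is acquired → +£142M.
Government spending £254 million: only the composition of liabilities changes → 0.
Net: 582 + 142 + 0 = +£724 million.

+£724 million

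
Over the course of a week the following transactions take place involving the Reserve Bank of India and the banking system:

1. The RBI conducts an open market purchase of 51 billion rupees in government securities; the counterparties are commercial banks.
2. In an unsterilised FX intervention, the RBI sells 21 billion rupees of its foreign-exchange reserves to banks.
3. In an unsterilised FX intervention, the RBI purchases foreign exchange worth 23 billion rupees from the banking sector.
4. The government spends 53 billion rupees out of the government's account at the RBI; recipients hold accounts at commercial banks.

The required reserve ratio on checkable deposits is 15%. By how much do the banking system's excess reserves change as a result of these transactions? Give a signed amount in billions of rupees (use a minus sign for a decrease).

+98.05 billion

OMO purchase (from banks) 51 billion rupees: reserves +51B, deposits 0.
FX sale 21 billion rupees: reserves −21B, deposits 0.
FX purchase 23 billion rupees: reserves +23B, deposits 0.
Government spending 53 billion rupees: reserves +53B, deposits +53B.
Totals: Δreserves = +106B, Δdeposits = +53B.
Δrequired reserves = 15% × +53B = +7.95B.
Δexcess reserves = Δreserves − Δrequired = +106B − (+7.95B) = +98.05 billion.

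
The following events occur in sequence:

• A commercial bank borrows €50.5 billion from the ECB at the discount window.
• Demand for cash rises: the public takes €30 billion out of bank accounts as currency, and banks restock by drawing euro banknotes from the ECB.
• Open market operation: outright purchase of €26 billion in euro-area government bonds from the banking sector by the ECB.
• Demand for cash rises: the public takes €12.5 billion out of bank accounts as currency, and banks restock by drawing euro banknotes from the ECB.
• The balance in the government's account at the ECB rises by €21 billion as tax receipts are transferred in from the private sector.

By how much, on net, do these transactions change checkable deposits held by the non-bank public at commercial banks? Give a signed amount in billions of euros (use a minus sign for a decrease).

ECB balance sheet:
  Assets:      Securities +€26B, Loans to banks +€50.5B
  Liabilities: Bank reserves +€13B, Currency in circulation +€42.5B, Government deposits +€21B
Commercial banking system:
  Assets:      Reserves at CB +€13B, Securities −€26B
  Liabilities: Checkable deposits −€63.5B, Borrowings from CB +€50.5B
So the change in checkable deposits held by the non-bank public at commercial banks is -€63.5 billion.

-€63.5 billion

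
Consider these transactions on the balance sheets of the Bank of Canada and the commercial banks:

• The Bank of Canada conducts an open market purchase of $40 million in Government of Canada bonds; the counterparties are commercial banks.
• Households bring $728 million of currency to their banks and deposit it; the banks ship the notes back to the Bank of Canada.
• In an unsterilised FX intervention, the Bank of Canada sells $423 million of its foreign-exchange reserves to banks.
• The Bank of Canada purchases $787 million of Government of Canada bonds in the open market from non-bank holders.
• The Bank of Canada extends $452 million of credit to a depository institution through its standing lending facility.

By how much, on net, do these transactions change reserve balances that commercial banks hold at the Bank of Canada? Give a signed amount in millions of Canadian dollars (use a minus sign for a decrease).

+$1584 million

Bank of Canada balance sheet:
  Assets:      Securities +$827M, Loans to banks +$452M, Foreign assets −$423M
  Liabilities: Bank reserves +$1584M, Currency in circulation −$728M
Commercial banking system:
  Assets:      Reserves at CB +$1584M, Securities −$40M, Foreign assets +$423M
  Liabilities: Checkable deposits +$1515M, Borrowings from CB +$452M
So the change in reserve balances that commercial banks hold at the Bank of Canada is +$1584 million.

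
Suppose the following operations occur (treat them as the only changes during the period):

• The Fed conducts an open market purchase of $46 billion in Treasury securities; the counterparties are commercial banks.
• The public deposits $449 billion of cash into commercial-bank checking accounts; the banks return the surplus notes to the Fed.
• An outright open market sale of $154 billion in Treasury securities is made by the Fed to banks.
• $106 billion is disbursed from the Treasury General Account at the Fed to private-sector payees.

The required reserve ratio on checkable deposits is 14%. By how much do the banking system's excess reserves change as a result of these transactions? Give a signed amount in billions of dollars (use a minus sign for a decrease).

OMO purchase (from banks) $46 billion: reserves +$46B, deposits 0.
Currency deposit $449 billion: reserves +$449B, deposits +$449B.
OMO sale (to banks) $154 billion: reserves −$154B, deposits 0.
Government spending $106 billion: reserves +$106B, deposits +$106B.
Totals: Δreserves = +$447B, Δdeposits = +$555B.
Δrequired reserves = 14% × +$555B = +$77.7B.
Δexcess reserves = Δreserves − Δrequired = +$447B − (+$77.7B) = +$369.3 billion.

+$369.3 billion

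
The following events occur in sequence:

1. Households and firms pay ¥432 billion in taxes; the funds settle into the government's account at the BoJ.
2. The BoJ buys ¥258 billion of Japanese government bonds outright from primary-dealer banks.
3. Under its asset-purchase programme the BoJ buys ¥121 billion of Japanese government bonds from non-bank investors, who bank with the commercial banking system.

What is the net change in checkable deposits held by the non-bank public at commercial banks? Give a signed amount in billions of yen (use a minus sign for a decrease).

-¥311 billion

Government account inflow ¥432 billion: non-bank counterparties' bank balances fall → −¥432B.
OMO purchase (from banks) ¥258 billion: the counterparty is a bank, so public deposits are unchanged → 0.
Asset purchase (from non-banks) ¥121 billion: non-bank counterparties' bank balances rise → +¥121B.
Net: −432 + 0 + 121 = -¥311 billion.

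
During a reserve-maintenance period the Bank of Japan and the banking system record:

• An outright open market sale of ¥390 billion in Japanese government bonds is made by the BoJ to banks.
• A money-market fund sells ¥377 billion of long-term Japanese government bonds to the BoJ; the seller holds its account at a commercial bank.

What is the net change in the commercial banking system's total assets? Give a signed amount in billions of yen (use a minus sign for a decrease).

BoJ balance sheet:
  Assets:      Securities −¥13B
  Liabilities: Bank reserves −¥13B
Commercial banking system:
  Assets:      Reserves at CB −¥13B, Securities +¥390B
  Liabilities: Checkable deposits +¥377B
Change in total bank assets = +¥377 billion.

+¥377 billion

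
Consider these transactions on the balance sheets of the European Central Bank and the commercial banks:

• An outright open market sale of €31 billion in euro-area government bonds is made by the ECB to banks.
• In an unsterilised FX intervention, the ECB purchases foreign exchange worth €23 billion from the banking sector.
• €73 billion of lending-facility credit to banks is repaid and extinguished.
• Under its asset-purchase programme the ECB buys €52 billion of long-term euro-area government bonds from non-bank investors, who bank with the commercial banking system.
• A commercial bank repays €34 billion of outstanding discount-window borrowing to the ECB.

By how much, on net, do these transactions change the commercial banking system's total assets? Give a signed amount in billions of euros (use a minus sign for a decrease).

OMO sale (to banks) €31 billion: just an asset swap on bank balance sheets → 0.
FX purchase €23 billion: just an asset swap on bank balance sheets → 0.
Discount-window repayment €73 billion: bank balance sheets shrink → −€73B.
Asset purchase (from non-banks) €52 billion: bank balance sheets expand → +€52B.
Discount-window repayment €34 billion: bank balance sheets shrink → −€34B.
Net: 0 + 0 − 73 + 52 − 34 = -€55 billion.

-€55 billion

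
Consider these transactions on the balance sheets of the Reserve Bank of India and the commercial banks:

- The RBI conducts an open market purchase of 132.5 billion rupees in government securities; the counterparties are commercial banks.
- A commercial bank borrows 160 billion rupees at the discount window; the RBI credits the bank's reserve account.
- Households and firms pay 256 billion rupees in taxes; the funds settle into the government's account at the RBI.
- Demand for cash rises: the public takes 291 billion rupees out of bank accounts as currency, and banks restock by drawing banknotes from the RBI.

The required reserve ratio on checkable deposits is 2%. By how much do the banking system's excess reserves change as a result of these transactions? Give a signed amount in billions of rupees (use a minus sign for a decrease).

-243.56 billion

OMO purchase (from banks) 132.5 billion rupees: reserves +132.5B, deposits 0.
Discount-window loan 160 billion rupees: reserves +160B, deposits 0.
Government account inflow 256 billion rupees: reserves −256B, deposits −256B.
Currency withdrawal 291 billion rupees: reserves −291B, deposits −291B.
Totals: Δreserves = −254.5B, Δdeposits = −547B.
Δrequired reserves = 2% × −547B = −10.94B.
Δexcess reserves = Δreserves − Δrequired = −254.5B − (−10.94B) = -243.56 billion.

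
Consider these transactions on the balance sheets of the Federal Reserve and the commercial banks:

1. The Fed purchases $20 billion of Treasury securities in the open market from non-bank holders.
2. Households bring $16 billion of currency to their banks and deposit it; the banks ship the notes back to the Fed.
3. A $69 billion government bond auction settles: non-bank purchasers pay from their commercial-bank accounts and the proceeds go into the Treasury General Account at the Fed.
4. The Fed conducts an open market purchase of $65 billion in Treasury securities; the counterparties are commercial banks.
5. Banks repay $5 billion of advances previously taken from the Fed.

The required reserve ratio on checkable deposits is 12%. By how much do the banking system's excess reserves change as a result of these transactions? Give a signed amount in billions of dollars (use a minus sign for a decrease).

Asset purchase (from non-banks) $20 billion: reserves +$20B, deposits +$20B.
Currency deposit $16 billion: reserves +$16B, deposits +$16B.
Government account inflow $69 billion: reserves −$69B, deposits −$69B.
OMO purchase (from banks) $65 billion: reserves +$65B, deposits 0.
Discount-window repayment $5 billion: reserves −$5B, deposits 0.
Totals: Δreserves = +$27B, Δdeposits = −$33B.
Δrequired reserves = 12% × −$33B = −$3.96B.
Δexcess reserves = Δreserves − Δrequired = +$27B − (−$3.96B) = +$30.96 billion.

+$30.96 billion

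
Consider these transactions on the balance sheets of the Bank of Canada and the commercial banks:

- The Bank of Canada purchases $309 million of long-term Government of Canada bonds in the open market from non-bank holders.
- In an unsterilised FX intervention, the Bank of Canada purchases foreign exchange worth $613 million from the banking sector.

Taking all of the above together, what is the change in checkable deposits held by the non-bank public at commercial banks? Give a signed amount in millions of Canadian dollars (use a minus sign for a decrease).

+$309 million

Asset purchase (from non-banks) $309 million: non-bank counterparties' bank balances rise → +$309M.
FX purchase $613 million: the counterparty is a bank, so public deposits are unchanged → 0.
Net: 309 + 0 = +$309 million.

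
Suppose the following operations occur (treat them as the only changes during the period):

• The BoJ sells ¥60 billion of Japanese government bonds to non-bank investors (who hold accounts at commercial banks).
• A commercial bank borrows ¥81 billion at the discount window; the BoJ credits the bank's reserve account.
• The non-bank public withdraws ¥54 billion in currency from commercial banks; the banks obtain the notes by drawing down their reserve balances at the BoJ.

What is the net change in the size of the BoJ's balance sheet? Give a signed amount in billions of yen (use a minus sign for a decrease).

Asset sale (to non-banks) ¥60 billion: a BoJ asset is shed → −¥60B.
Discount-window loan ¥81 billion: a BoJ asset is acquired → +¥81B.
Currency withdrawal ¥54 billion: only the composition of liabilities changes → 0.
Net: −60 + 81 + 0 = +¥21 billion.

+¥21 billion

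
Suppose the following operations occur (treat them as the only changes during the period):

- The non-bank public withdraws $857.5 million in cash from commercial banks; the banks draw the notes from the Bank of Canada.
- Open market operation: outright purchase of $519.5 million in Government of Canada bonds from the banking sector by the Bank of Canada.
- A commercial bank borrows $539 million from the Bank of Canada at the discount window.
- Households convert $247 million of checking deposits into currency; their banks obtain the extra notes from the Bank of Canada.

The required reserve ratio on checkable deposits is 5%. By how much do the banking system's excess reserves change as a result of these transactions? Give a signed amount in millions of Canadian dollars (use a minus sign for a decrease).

+$9.225 million

Currency withdrawal $857.5 million: reserves −$857.5M, deposits −$857.5M.
OMO purchase (from banks) $519.5 million: reserves +$519.5M, deposits 0.
Discount-window loan $539 million: reserves +$539M, deposits 0.
Currency withdrawal $247 million: reserves −$247M, deposits −$247M.
Totals: Δreserves = −$46M, Δdeposits = −$1104.5M.
Δrequired reserves = 5% × −$1104.5M = −$55.225M.
Δexcess reserves = Δreserves − Δrequired = −$46M − (−$55.225M) = +$9.225 million.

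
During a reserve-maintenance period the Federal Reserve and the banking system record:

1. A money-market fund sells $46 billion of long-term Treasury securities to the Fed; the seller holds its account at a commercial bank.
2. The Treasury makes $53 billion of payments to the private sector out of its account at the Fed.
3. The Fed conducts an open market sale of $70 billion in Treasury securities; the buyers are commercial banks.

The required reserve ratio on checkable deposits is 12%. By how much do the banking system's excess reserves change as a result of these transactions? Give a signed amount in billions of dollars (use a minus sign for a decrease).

Asset purchase (from non-banks) $46 billion: reserves +$46B, deposits +$46B.
Government spending $53 billion: reserves +$53B, deposits +$53B.
OMO sale (to banks) $70 billion: reserves −$70B, deposits 0.
Totals: Δreserves = +$29B, Δdeposits = +$99B.
Δrequired reserves = 12% × +$99B = +$11.88B.
Δexcess reserves = Δreserves − Δrequired = +$29B − (+$11.88B) = +$17.12 billion.

+$17.12 billion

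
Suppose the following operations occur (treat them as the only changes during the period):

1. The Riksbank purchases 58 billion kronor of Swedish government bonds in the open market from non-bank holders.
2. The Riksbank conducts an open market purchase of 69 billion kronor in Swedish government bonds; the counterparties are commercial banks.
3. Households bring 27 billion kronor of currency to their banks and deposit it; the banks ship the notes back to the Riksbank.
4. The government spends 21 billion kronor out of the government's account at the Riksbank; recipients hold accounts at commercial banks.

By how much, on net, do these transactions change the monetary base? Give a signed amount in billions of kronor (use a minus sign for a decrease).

Asset purchase (from non-banks) 58 billion kronor: Riksbank balance sheet expands → +58B.
OMO purchase (from banks) 69 billion kronor: Riksbank balance sheet expands → +69B.
Currency deposit 27 billion kronor: just a shift between currency and reserves — both are base money → 0.
Government spending 21 billion kronor: a non-base liability converts back to reserves → +21B.
Net: 58 + 69 + 0 + 21 = +148 billion.

+148 billion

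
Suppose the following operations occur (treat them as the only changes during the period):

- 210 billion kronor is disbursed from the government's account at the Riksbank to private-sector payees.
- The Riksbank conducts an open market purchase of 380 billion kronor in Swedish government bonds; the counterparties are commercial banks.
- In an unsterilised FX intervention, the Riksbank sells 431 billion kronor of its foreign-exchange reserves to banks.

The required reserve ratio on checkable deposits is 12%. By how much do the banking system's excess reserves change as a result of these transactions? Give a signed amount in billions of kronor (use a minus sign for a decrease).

+133.8 billion

Government spending 210 billion kronor: reserves +210B, deposits +210B.
OMO purchase (from banks) 380 billion kronor: reserves +380B, deposits 0.
FX sale 431 billion kronor: reserves −431B, deposits 0.
Totals: Δreserves = +159B, Δdeposits = +210B.
Δrequired reserves = 12% × +210B = +25.2B.
Δexcess reserves = Δreserves − Δrequired = +159B − (+25.2B) = +133.8 billion.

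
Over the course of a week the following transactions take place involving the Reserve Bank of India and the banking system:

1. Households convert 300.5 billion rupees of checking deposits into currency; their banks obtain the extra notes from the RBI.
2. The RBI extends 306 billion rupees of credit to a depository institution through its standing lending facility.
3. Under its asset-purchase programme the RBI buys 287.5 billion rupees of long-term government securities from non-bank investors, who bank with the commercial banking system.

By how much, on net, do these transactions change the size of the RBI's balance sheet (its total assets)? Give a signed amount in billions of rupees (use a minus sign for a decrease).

+593.5 billion

Currency withdrawal 300.5 billion rupees: only the composition of liabilities changes → 0.
Discount-window loan 306 billion rupees: an RBI asset is acquired → +306B.
Asset purchase (from non-banks) 287.5 billion rupees: an RBI asset is acquired → +287.5B.
Net: 0 + 306 + 287.5 = +593.5 billion.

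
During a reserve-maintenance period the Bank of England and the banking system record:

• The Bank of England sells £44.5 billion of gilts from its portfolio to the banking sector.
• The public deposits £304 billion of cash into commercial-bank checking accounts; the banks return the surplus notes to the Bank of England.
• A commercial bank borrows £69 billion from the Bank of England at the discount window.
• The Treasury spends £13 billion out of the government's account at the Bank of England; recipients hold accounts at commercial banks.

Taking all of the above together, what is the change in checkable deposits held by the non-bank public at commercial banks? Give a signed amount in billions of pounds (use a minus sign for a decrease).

Bank of England balance sheet:
  Assets:      Securities −£44.5B, Loans to banks +£69B
  Liabilities: Bank reserves +£341.5B, Currency in circulation −£304B, Government deposits −£13B
Commercial banking system:
  Assets:      Reserves at CB +£341.5B, Securities +£44.5B
  Liabilities: Checkable deposits +£317B, Borrowings from CB +£69B
So the change in checkable deposits held by the non-bank public at commercial banks is +£317 billion.

+£317 billion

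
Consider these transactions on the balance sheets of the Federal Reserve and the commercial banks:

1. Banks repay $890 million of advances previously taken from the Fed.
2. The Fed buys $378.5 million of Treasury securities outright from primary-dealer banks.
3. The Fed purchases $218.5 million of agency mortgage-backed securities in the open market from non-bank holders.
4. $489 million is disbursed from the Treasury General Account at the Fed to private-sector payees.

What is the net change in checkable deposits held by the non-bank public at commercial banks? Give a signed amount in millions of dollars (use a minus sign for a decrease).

Fed balance sheet:
  Assets:      Securities +$597M, Loans to banks −$890M
  Liabilities: Bank reserves +$196M, Government deposits −$489M
Commercial banking system:
  Assets:      Reserves at CB +$196M, Securities −$378.5M
  Liabilities: Checkable deposits +$707.5M, Borrowings from CB −$890M
So the change in checkable deposits held by the non-bank public at commercial banks is +$707.5 million.

+$707.5 million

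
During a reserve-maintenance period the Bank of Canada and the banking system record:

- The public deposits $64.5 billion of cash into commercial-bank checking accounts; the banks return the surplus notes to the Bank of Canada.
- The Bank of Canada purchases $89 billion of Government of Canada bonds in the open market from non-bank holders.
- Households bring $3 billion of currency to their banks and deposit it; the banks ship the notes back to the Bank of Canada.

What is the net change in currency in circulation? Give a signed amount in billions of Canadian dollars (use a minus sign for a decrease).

Currency deposit $64.5 billion: notes return to the central bank → −$64.5B.
Asset purchase (from non-banks) $89 billion: no currency enters or leaves circulation → 0.
Currency deposit $3 billion: notes return to the central bank → −$3B.
Net: −64.5 + 0 − 3 = -$67.5 billion.

-$67.5 billion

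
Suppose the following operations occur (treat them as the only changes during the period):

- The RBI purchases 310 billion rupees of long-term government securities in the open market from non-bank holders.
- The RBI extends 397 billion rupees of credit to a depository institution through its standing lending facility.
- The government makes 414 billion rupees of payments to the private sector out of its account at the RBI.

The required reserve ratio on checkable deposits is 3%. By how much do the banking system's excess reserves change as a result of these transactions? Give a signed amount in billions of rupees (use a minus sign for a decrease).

Asset purchase (from non-banks) 310 billion rupees: reserves +310B, deposits +310B.
Discount-window loan 397 billion rupees: reserves +397B, deposits 0.
Government spending 414 billion rupees: reserves +414B, deposits +414B.
Totals: Δreserves = +1121B, Δdeposits = +724B.
Δrequired reserves = 3% × +724B = +21.72B.
Δexcess reserves = Δreserves − Δrequired = +1121B − (+21.72B) = +1099.28 billion.

+1099.28 billion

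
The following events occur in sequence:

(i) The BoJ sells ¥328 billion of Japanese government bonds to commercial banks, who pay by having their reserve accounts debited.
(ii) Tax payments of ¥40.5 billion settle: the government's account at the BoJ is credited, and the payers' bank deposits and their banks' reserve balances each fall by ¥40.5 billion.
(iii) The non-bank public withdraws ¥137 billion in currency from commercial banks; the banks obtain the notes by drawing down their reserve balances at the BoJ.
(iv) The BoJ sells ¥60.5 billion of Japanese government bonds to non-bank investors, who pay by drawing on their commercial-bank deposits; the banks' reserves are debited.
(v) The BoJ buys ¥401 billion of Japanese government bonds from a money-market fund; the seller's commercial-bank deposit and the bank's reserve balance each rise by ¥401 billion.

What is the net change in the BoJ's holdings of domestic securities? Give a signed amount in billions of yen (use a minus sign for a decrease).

+¥12.5 billion

BoJ balance sheet:
  Assets:      Securities +¥12.5B
  Liabilities: Bank reserves −¥165B, Currency in circulation +¥137B, Government deposits +¥40.5B
Commercial banking system:
  Assets:      Reserves at CB −¥165B, Securities +¥328B
  Liabilities: Checkable deposits +¥163B
So the change in the BoJ's holdings of domestic securities is +¥12.5 billion.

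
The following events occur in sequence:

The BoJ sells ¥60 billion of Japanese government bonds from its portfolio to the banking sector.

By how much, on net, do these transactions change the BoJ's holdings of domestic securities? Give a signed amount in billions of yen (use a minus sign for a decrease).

OMO sale (to banks) ¥60 billion: securities removed from the BoJ's portfolio → −¥60B.

-¥60 billion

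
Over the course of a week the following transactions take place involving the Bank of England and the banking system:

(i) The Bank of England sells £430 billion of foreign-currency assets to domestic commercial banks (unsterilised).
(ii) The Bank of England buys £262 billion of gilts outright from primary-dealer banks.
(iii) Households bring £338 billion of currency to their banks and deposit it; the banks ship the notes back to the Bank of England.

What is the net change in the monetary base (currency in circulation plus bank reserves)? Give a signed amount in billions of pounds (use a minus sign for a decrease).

-£168 billion

FX sale £430 billion: Bank of England balance sheet contracts → −£430B.
OMO purchase (from banks) £262 billion: Bank of England balance sheet expands → +£262B.
Currency deposit £338 billion: just a shift between currency and reserves — both are base money → 0.
Net: −430 + 262 + 0 = -£168 billion.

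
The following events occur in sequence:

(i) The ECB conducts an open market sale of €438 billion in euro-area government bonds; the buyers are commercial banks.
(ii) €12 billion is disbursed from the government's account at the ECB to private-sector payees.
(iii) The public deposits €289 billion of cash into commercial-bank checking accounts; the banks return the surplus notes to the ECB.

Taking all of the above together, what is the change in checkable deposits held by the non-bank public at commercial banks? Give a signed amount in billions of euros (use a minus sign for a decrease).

+€301 billion

OMO sale (to banks) €438 billion: the counterparty is a bank, so public deposits are unchanged → 0.
Government spending €12 billion: non-bank counterparties' bank balances rise → +€12B.
Currency deposit €289 billion: non-bank counterparties' bank balances rise → +€289B.
Net: 0 + 12 + 289 = +€301 billion.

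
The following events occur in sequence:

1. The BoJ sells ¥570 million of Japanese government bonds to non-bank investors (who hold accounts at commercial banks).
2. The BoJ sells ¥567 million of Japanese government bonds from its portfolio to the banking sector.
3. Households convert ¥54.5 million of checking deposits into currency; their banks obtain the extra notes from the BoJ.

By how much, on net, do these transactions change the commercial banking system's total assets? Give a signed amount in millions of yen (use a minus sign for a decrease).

BoJ balance sheet:
  Assets:      Securities −¥1137M
  Liabilities: Bank reserves −¥1191.5M, Currency in circulation +¥54.5M
Commercial banking system:
  Assets:      Reserves at CB −¥1191.5M, Securities +¥567M
  Liabilities: Checkable deposits −¥624.5M
Change in total bank assets = -¥624.5 million.

-¥624.5 million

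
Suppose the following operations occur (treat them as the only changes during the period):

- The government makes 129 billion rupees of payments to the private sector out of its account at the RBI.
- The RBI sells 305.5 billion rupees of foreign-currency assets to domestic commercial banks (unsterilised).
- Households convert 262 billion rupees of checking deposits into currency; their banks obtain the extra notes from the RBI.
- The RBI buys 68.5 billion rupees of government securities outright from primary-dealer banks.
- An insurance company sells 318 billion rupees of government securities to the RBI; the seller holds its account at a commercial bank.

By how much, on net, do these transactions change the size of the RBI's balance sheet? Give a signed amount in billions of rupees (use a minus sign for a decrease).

RBI balance sheet:
  Assets:      Securities +386.5B, Foreign assets −305.5B
  Liabilities: Bank reserves −52B, Currency in circulation +262B, Government deposits −129B
Commercial banking system:
  Assets:      Reserves at CB −52B, Securities −68.5B, Foreign assets +305.5B
  Liabilities: Checkable deposits +185B
Change in total RBI assets = +81 billion.

+81 billion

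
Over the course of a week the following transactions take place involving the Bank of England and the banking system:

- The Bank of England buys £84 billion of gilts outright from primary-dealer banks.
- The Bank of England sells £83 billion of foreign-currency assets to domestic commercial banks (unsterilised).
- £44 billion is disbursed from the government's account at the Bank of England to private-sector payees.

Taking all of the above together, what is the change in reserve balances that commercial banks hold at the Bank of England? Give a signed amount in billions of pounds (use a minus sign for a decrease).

+£45 billion

OMO purchase (from banks) £84 billion: the Bank of England pays by crediting reserve accounts → +£84B.
FX sale £83 billion: the buying banks pay out of their reserve balances → −£83B.
Government spending £44 billion: government payments flow into bank reserve accounts → +£44B.
Net: 84 − 83 + 44 = +£45 billion.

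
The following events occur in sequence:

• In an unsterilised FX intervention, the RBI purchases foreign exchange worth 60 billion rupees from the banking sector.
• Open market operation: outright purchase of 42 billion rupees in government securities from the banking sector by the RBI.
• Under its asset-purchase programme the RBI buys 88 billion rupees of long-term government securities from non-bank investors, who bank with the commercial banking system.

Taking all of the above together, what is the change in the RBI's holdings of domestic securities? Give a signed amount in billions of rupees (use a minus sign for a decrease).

FX purchase 60 billion rupees: the RBI's securities portfolio is untouched → 0.
OMO purchase (from banks) 42 billion rupees: securities added to the RBI's portfolio → +42B.
Asset purchase (from non-banks) 88 billion rupees: securities added to the RBI's portfolio → +88B.
Net: 0 + 42 + 88 = +130 billion.

+130 billion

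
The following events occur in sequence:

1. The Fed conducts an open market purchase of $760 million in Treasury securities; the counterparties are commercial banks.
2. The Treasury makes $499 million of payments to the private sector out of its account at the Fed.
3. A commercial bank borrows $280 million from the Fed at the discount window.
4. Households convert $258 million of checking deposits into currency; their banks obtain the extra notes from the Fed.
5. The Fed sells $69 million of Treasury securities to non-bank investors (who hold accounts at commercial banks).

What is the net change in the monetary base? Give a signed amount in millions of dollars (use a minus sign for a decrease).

Fed balance sheet:
  Assets:      Securities +$691M, Loans to banks +$280M
  Liabilities: Bank reserves +$1212M, Currency in circulation +$258M, Government deposits −$499M
Monetary base = currency + reserves: +$258M + (+$1212M) = +$1470 million.

+$1470 million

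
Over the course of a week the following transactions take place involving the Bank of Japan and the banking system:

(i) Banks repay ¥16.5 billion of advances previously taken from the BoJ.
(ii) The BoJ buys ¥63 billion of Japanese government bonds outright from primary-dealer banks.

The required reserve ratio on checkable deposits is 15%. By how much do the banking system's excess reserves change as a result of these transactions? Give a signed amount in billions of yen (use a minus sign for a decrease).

Discount-window repayment ¥16.5 billion: reserves −¥16.5B, deposits 0.
OMO purchase (from banks) ¥63 billion: reserves +¥63B, deposits 0.
Totals: Δreserves = +¥46.5B, Δdeposits = 0.
Δrequired reserves = 15% × 0 = 0.
Δexcess reserves = Δreserves − Δrequired = +¥46.5B − (0) = +¥46.5 billion.

+¥46.5 billion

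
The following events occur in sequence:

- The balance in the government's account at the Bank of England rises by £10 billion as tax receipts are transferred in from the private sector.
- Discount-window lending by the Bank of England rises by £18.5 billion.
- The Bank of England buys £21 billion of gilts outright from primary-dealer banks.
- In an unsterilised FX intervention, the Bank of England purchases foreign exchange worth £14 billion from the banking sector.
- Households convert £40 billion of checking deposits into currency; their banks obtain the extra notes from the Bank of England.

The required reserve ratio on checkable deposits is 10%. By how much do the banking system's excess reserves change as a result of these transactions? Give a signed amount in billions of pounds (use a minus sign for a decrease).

Government account inflow £10 billion: reserves −£10B, deposits −£10B.
Discount-window loan £18.5 billion: reserves +£18.5B, deposits 0.
OMO purchase (from banks) £21 billion: reserves +£21B, deposits 0.
FX purchase £14 billion: reserves +£14B, deposits 0.
Currency withdrawal £40 billion: reserves −£40B, deposits −£40B.
Totals: Δreserves = +£3.5B, Δdeposits = −£50B.
Δrequired reserves = 10% × −£50B = −£5B.
Δexcess reserves = Δreserves − Δrequired = +£3.5B − (−£5B) = +£8.5 billion.

+£8.5 billion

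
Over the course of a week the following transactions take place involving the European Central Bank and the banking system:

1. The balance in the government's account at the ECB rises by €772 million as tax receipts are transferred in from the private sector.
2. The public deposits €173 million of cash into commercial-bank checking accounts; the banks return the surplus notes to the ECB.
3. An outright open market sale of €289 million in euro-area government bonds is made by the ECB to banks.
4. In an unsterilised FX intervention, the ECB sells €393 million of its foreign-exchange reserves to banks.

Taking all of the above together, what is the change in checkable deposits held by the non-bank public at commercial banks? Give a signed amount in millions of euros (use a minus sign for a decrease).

ECB balance sheet:
  Assets:      Securities −€289M, Foreign assets −€393M
  Liabilities: Bank reserves −€1281M, Currency in circulation −€173M, Government deposits +€772M
Commercial banking system:
  Assets:      Reserves at CB −€1281M, Securities +€289M, Foreign assets +€393M
  Liabilities: Checkable deposits −€599M
So the change in checkable deposits held by the non-bank public at commercial banks is -€599 million.

-€599 million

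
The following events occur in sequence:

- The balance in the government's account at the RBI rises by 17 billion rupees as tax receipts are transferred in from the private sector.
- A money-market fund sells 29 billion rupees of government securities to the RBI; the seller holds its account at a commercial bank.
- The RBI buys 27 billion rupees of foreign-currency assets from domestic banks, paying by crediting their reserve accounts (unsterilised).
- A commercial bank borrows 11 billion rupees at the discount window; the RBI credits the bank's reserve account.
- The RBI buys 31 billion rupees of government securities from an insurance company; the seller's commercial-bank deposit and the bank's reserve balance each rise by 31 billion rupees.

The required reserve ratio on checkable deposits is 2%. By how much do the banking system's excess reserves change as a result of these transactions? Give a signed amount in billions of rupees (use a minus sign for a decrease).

Government account inflow 17 billion rupees: reserves −17B, deposits −17B.
Asset purchase (from non-banks) 29 billion rupees: reserves +29B, deposits +29B.
FX purchase 27 billion rupees: reserves +27B, deposits 0.
Discount-window loan 11 billion rupees: reserves +11B, deposits 0.
Asset purchase (from non-banks) 31 billion rupees: reserves +31B, deposits +31B.
Totals: Δreserves = +81B, Δdeposits = +43B.
Δrequired reserves = 2% × +43B = +0.86B.
Δexcess reserves = Δreserves − Δrequired = +81B − (+0.86B) = +80.14 billion.

+80.14 billion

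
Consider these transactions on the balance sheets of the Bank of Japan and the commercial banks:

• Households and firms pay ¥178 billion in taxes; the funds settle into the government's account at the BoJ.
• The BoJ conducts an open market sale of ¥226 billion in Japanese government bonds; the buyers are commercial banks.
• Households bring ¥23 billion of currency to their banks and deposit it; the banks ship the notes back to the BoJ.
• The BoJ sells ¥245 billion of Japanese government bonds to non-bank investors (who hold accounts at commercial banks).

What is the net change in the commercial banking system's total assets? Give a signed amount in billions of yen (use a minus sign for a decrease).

Government account inflow ¥178 billion: bank balance sheets shrink → −¥178B.
OMO sale (to banks) ¥226 billion: just an asset swap on bank balance sheets → 0.
Currency deposit ¥23 billion: bank balance sheets expand → +¥23B.
Asset sale (to non-banks) ¥245 billion: bank balance sheets shrink → −¥245B.
Net: −178 + 0 + 23 − 245 = -¥400 billion.

-¥400 billion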